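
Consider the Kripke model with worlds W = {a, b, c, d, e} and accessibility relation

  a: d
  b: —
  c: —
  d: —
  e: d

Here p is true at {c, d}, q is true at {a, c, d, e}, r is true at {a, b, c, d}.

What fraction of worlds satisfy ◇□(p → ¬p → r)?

2/5

a: successors {d}; □(p → ¬p → r) there: d:T. ✓
b: no successors, so ◇□(p → ¬p → r) fails. ✗
c: no successors, so ◇□(p → ¬p → r) fails. ✗
d: no successors, so ◇□(p → ¬p → r) fails. ✗
e: successors {d}; □(p → ¬p → r) there: d:T. ✓
That's 2 of 5 worlds, so 2/5.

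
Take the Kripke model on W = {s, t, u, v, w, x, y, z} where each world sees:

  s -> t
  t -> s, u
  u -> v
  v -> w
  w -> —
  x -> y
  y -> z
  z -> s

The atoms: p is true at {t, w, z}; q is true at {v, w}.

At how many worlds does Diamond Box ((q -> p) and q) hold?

2

s: successors {t}; Box ((q -> p) and q) there: t:F. ✗
t: successors {s, u}; Box ((q -> p) and q) there: s:F, u:F. ✗
u: successors {v}; Box ((q -> p) and q) there: v:T. ✓
v: successors {w}; Box ((q -> p) and q) there: w:T. ✓
w: no successors, so Diamond Box ((q -> p) and q) fails. ✗
x: successors {y}; Box ((q -> p) and q) there: y:F. ✗
y: successors {z}; Box ((q -> p) and q) there: z:F. ✗
z: successors {s}; Box ((q -> p) and q) there: s:F. ✗
Satisfying worlds: {u, v}.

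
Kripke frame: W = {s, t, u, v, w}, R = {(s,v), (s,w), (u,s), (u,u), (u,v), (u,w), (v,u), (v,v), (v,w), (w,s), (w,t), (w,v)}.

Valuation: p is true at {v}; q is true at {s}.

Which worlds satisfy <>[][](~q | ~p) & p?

s: <>[][](~q | ~p) is T, p is F. ✗
t: <>[][](~q | ~p) is F, p is F. ✗
u: <>[][](~q | ~p) is T, p is F. ✗
v: <>[][](~q | ~p) is T, p is T. ✓
w: <>[][](~q | ~p) is T, p is F. ✗

{v}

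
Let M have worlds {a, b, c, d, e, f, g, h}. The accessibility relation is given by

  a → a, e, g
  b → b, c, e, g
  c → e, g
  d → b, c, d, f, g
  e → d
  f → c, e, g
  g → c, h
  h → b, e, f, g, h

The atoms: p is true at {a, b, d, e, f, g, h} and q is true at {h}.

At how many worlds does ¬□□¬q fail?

a: □□¬q is F. ✓
b: □□¬q is F. ✓
c: □□¬q is F. ✓
d: □□¬q is F. ✓
e: □□¬q is T. ✗
f: □□¬q is F. ✓
g: □□¬q is F. ✓
h: □□¬q is F. ✓
Satisfying worlds: {a, b, c, d, f, g, h}.
So ¬□□¬q fails at the other 1 world.

1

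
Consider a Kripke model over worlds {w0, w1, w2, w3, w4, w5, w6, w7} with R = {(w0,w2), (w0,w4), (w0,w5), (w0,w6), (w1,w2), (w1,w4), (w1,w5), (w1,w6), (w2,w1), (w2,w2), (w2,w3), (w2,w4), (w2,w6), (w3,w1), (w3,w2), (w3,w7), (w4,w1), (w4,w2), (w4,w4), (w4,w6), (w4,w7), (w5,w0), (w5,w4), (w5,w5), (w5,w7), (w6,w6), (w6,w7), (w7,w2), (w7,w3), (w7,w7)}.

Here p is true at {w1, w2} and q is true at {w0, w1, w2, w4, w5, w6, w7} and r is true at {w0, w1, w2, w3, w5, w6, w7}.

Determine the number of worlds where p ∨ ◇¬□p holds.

8

w0: p is F, ◇¬□p is T. ✓
w1: p is T, ◇¬□p is T. ✓
w2: p is T, ◇¬□p is T. ✓
w3: p is F, ◇¬□p is T. ✓
w4: p is F, ◇¬□p is T. ✓
w5: p is F, ◇¬□p is T. ✓
w6: p is F, ◇¬□p is T. ✓
w7: p is F, ◇¬□p is T. ✓
Satisfying worlds: {w0, w1, w2, w3, w4, w5, w6, w7}.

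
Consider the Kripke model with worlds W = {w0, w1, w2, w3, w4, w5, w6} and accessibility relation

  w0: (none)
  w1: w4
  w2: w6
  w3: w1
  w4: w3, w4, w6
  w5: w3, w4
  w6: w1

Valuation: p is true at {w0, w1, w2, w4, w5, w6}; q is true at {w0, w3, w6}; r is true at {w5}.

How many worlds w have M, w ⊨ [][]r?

1

w0: no successors, so [][]r holds vacuously. ✓
w1: successors {w4}; []r there: w4:F. ✗
w2: successors {w6}; []r there: w6:F. ✗
w3: successors {w1}; []r there: w1:F. ✗
w4: successors {w3, w4, w6}; []r there: w3:F, w4:F, w6:F. ✗
w5: successors {w3, w4}; []r there: w3:F, w4:F. ✗
w6: successors {w1}; []r there: w1:F. ✗
Satisfying worlds: {w0}.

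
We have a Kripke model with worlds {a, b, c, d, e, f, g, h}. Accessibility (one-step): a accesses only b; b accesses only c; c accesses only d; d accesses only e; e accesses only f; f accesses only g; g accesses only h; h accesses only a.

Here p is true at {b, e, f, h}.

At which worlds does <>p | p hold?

a: <>p is T, p is F. ✓
b: <>p is F, p is T. ✓
c: <>p is F, p is F. ✗
d: <>p is T, p is F. ✓
e: <>p is T, p is T. ✓
f: <>p is F, p is T. ✓
g: <>p is T, p is F. ✓
h: <>p is F, p is T. ✓

{a, b, d, e, f, g, h}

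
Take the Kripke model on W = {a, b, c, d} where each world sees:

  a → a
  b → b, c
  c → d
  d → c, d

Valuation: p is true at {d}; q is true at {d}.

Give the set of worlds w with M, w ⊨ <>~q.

a: successors {a}; ~q there: a:T. ✓
b: successors {b, c}; ~q there: b:T, c:T. ✓
c: successors {d}; ~q there: d:F. ✗
d: successors {c, d}; ~q there: c:T, d:F. ✓

{a, b, d}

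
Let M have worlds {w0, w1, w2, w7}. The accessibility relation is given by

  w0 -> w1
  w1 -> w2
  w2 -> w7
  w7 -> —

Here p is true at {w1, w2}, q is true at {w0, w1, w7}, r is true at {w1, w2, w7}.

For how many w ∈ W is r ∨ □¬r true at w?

3

w0: r is F, □¬r is F. ✗
w1: r is T, □¬r is F. ✓
w2: r is T, □¬r is F. ✓
w7: r is T, □¬r is T. ✓
Satisfying worlds: {w1, w2, w7}.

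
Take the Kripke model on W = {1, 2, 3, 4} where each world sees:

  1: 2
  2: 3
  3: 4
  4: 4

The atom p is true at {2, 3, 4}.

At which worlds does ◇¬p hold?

1: successors {2}; ¬p there: 2:F. ✗
2: successors {3}; ¬p there: 3:F. ✗
3: successors {4}; ¬p there: 4:F. ✗
4: successors {4}; ¬p there: 4:F. ✗

∅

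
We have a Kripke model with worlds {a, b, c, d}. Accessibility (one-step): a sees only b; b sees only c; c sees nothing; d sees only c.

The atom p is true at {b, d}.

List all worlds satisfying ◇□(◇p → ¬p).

a: successors {b}; □(◇p → ¬p) there: b:T. ✓
b: successors {c}; □(◇p → ¬p) there: c:T. ✓
c: no successors, so ◇□(◇p → ¬p) fails. ✗
d: successors {c}; □(◇p → ¬p) there: c:T. ✓

{a, b, d}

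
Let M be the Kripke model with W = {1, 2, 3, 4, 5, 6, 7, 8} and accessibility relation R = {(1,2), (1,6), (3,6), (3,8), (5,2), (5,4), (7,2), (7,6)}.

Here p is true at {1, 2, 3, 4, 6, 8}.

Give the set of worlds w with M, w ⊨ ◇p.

1: successors {2, 6}; p there: 2:T, 6:T. ✓
2: no successors, so ◇p fails. ✗
3: successors {6, 8}; p there: 6:T, 8:T. ✓
4: no successors, so ◇p fails. ✗
5: successors {2, 4}; p there: 2:T, 4:T. ✓
6: no successors, so ◇p fails. ✗
7: successors {2, 6}; p there: 2:T, 6:T. ✓
8: no successors, so ◇p fails. ✗

{1, 3, 5, 7}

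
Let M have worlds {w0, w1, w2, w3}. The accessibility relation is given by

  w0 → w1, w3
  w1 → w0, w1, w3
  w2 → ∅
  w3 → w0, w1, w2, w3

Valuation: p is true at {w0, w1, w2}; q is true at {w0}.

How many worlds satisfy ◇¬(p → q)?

w0: successors {w1, w3}; ¬(p → q) there: w1:T, w3:F. ✓
w1: successors {w0, w1, w3}; ¬(p → q) there: w0:F, w1:T, w3:F. ✓
w2: no successors, so ◇¬(p → q) fails. ✗
w3: successors {w0, w1, w2, w3}; ¬(p → q) there: w0:F, w1:T, w2:T, w3:F. ✓
Satisfying worlds: {w0, w1, w3}.

3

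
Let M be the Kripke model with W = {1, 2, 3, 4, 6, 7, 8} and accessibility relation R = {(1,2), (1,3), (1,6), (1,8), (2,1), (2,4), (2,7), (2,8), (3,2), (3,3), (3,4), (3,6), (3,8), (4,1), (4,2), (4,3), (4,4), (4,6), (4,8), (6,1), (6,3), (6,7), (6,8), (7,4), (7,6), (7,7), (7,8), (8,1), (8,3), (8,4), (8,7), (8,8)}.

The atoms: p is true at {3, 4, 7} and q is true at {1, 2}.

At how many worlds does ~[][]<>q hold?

7

1: [][]<>q is F. ✓
2: [][]<>q is F. ✓
3: [][]<>q is F. ✓
4: [][]<>q is F. ✓
6: [][]<>q is F. ✓
7: [][]<>q is F. ✓
8: [][]<>q is F. ✓
Satisfying worlds: {1, 2, 3, 4, 6, 7, 8}.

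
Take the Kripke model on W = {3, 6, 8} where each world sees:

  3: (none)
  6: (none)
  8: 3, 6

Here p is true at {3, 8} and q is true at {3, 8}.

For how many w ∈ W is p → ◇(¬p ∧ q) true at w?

3: p is T, ◇(¬p ∧ q) is F. ✗
6: p is F, ◇(¬p ∧ q) is F. ✓
8: p is T, ◇(¬p ∧ q) is F. ✗
Satisfying worlds: {6}.

1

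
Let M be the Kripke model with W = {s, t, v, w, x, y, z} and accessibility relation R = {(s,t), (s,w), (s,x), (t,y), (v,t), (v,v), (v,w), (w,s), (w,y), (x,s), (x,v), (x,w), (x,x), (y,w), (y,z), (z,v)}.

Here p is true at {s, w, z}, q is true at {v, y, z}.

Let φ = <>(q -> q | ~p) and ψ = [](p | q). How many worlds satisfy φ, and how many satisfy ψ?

For <>(q -> q | ~p):
s: successors {t, w, x}; q -> q | ~p there: t:T, w:T, x:T. ✓
t: successors {y}; q -> q | ~p there: y:T. ✓
v: successors {t, v, w}; q -> q | ~p there: t:T, v:T, w:T. ✓
w: successors {s, y}; q -> q | ~p there: s:T, y:T. ✓
x: successors {s, v, w, x}; q -> q | ~p there: s:T, v:T, w:T, x:T. ✓
y: successors {w, z}; q -> q | ~p there: w:T, z:T. ✓
z: successors {v}; q -> q | ~p there: v:T. ✓
— 7 worlds.
For [](p | q):
s: successors {t, w, x}; p | q there: t:F, w:T, x:F. ✗
t: successors {y}; p | q there: y:T. ✓
v: successors {t, v, w}; p | q there: t:F, v:T, w:T. ✗
w: successors {s, y}; p | q there: s:T, y:T. ✓
x: successors {s, v, w, x}; p | q there: s:T, v:T, w:T, x:F. ✗
y: successors {w, z}; p | q there: w:T, z:T. ✓
z: successors {v}; p | q there: v:T. ✓
— 4 worlds.

7 and 4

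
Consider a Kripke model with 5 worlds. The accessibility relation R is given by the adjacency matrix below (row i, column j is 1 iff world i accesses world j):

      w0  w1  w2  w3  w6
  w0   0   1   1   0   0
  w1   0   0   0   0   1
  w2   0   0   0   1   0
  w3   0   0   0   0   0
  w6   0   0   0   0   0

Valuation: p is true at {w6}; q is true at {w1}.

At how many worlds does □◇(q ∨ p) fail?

3

w0: successors {w1, w2}; ◇(q ∨ p) there: w1:T, w2:F. ✗
w1: successors {w6}; ◇(q ∨ p) there: w6:F. ✗
w2: successors {w3}; ◇(q ∨ p) there: w3:F. ✗
w3: no successors, so □◇(q ∨ p) holds vacuously. ✓
w6: no successors, so □◇(q ∨ p) holds vacuously. ✓
Satisfying worlds: {w3, w6}.
So □◇(q ∨ p) fails at the other 3 worlds.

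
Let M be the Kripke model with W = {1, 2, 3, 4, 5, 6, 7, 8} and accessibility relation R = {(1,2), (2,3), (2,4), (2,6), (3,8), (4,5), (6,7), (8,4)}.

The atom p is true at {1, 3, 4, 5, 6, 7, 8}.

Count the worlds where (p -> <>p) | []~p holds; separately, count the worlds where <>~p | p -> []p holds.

8 and 7

For (p -> <>p) | []~p:
1: p -> <>p is F, []~p is T. ✓
2: p -> <>p is T, []~p is F. ✓
3: p -> <>p is T, []~p is F. ✓
4: p -> <>p is T, []~p is F. ✓
5: p -> <>p is F, []~p is T. ✓
6: p -> <>p is T, []~p is F. ✓
7: p -> <>p is F, []~p is T. ✓
8: p -> <>p is T, []~p is F. ✓
— 8 worlds.
For <>~p | p -> []p:
1: <>~p | p is T, []p is F. ✗
2: <>~p | p is F, []p is T. ✓
3: <>~p | p is T, []p is T. ✓
4: <>~p | p is T, []p is T. ✓
5: <>~p | p is T, []p is T. ✓
6: <>~p | p is T, []p is T. ✓
7: <>~p | p is T, []p is T. ✓
8: <>~p | p is T, []p is T. ✓
— 7 worlds.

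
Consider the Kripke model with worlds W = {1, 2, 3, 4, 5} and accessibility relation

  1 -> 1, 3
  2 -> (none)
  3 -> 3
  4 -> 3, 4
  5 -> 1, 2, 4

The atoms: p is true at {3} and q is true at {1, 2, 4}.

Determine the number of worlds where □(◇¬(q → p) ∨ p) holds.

4

1: successors {1, 3}; ◇¬(q → p) ∨ p there: 1:T, 3:T. ✓
2: no successors, so □(◇¬(q → p) ∨ p) holds vacuously. ✓
3: successors {3}; ◇¬(q → p) ∨ p there: 3:T. ✓
4: successors {3, 4}; ◇¬(q → p) ∨ p there: 3:T, 4:T. ✓
5: successors {1, 2, 4}; ◇¬(q → p) ∨ p there: 1:T, 2:F, 4:T. ✗
Satisfying worlds: {1, 2, 3, 4}.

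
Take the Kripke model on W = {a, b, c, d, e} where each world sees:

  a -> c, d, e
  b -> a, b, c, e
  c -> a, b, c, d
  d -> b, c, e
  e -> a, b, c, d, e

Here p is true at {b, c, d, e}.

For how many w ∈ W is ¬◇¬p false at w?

a: ◇¬p is F. ✓
b: ◇¬p is T. ✗
c: ◇¬p is T. ✗
d: ◇¬p is F. ✓
e: ◇¬p is T. ✗
Satisfying worlds: {a, d}.
So ¬◇¬p fails at the other 3 worlds.

3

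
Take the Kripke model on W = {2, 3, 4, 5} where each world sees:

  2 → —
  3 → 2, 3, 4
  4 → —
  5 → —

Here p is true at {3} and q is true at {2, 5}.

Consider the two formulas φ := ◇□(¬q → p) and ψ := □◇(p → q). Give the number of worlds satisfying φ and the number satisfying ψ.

1 and 3

For ◇□(¬q → p):
2: no successors, so ◇□(¬q → p) fails. ✗
3: successors {2, 3, 4}; □(¬q → p) there: 2:T, 3:F, 4:T. ✓
4: no successors, so ◇□(¬q → p) fails. ✗
5: no successors, so ◇□(¬q → p) fails. ✗
— 1 world.
For □◇(p → q):
2: no successors, so □◇(p → q) holds vacuously. ✓
3: successors {2, 3, 4}; ◇(p → q) there: 2:F, 3:T, 4:F. ✗
4: no successors, so □◇(p → q) holds vacuously. ✓
5: no successors, so □◇(p → q) holds vacuously. ✓
— 3 worlds.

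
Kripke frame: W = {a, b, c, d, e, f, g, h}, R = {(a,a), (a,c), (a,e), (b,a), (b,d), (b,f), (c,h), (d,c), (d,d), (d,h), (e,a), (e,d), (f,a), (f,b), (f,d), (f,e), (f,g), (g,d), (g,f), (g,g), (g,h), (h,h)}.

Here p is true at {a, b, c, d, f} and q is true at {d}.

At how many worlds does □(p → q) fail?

a: successors {a, c, e}; p → q there: a:F, c:F, e:T. ✗
b: successors {a, d, f}; p → q there: a:F, d:T, f:F. ✗
c: successors {h}; p → q there: h:T. ✓
d: successors {c, d, h}; p → q there: c:F, d:T, h:T. ✗
e: successors {a, d}; p → q there: a:F, d:T. ✗
f: successors {a, b, d, e, g}; p → q there: a:F, b:F, d:T, e:T, g:T. ✗
g: successors {d, f, g, h}; p → q there: d:T, f:F, g:T, h:T. ✗
h: successors {h}; p → q there: h:T. ✓
Satisfying worlds: {c, h}.
So □(p → q) fails at the other 6 worlds.

6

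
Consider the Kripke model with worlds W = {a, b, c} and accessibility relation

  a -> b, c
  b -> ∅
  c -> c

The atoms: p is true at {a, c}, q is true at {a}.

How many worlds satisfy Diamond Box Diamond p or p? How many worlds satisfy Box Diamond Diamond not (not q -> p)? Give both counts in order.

2 and 1

For Diamond Box Diamond p or p:
a: Diamond Box Diamond p is T, p is T. ✓
b: Diamond Box Diamond p is F, p is F. ✗
c: Diamond Box Diamond p is T, p is T. ✓
— 2 worlds.
For Box Diamond Diamond not (not q -> p):
a: successors {b, c}; Diamond Diamond not (not q -> p) there: b:F, c:F. ✗
b: no successors, so Box Diamond Diamond not (not q -> p) holds vacuously. ✓
c: successors {c}; Diamond Diamond not (not q -> p) there: c:F. ✗
— 1 world.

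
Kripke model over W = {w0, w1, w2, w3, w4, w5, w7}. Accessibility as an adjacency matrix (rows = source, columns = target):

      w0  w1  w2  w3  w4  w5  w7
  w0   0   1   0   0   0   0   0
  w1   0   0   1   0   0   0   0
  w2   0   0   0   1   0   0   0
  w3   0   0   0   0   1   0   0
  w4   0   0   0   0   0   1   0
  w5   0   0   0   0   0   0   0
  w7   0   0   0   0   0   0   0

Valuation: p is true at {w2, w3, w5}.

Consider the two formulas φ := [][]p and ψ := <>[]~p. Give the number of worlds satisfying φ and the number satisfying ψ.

For [][]p:
w0: successors {w1}; []p there: w1:T. ✓
w1: successors {w2}; []p there: w2:T. ✓
w2: successors {w3}; []p there: w3:F. ✗
w3: successors {w4}; []p there: w4:T. ✓
w4: successors {w5}; []p there: w5:T. ✓
w5: no successors, so [][]p holds vacuously. ✓
w7: no successors, so [][]p holds vacuously. ✓
— 6 worlds.
For <>[]~p:
w0: successors {w1}; []~p there: w1:F. ✗
w1: successors {w2}; []~p there: w2:F. ✗
w2: successors {w3}; []~p there: w3:T. ✓
w3: successors {w4}; []~p there: w4:F. ✗
w4: successors {w5}; []~p there: w5:T. ✓
w5: no successors, so <>[]~p fails. ✗
w7: no successors, so <>[]~p fails. ✗
— 2 worlds.

6 and 2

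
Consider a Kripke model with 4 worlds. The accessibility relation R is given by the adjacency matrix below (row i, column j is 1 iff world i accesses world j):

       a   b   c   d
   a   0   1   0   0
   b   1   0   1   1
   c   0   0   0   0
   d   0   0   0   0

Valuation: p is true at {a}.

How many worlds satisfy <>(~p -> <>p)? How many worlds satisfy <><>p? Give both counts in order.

For <>(~p -> <>p):
a: successors {b}; ~p -> <>p there: b:T. ✓
b: successors {a, c, d}; ~p -> <>p there: a:T, c:F, d:F. ✓
c: no successors, so <>(~p -> <>p) fails. ✗
d: no successors, so <>(~p -> <>p) fails. ✗
— 2 worlds.
For <><>p:
a: successors {b}; <>p there: b:T. ✓
b: successors {a, c, d}; <>p there: a:F, c:F, d:F. ✗
c: no successors, so <><>p fails. ✗
d: no successors, so <><>p fails. ✗
— 1 world.

2 and 1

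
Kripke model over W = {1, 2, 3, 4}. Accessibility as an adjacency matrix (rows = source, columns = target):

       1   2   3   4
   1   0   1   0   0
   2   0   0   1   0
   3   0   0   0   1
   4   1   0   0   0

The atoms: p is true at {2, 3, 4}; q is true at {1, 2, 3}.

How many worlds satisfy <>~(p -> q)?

1

1: successors {2}; ~(p -> q) there: 2:F. ✗
2: successors {3}; ~(p -> q) there: 3:F. ✗
3: successors {4}; ~(p -> q) there: 4:T. ✓
4: successors {1}; ~(p -> q) there: 1:F. ✗
Satisfying worlds: {3}.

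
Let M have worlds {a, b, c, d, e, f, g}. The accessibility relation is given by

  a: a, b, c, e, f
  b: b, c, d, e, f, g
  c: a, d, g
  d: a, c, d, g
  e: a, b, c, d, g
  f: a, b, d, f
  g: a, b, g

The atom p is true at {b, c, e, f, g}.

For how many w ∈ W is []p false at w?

a: successors {a, b, c, e, f}; p there: a:F, b:T, c:T, e:T, f:T. ✗
b: successors {b, c, d, e, f, g}; p there: b:T, c:T, d:F, e:T, f:T, g:T. ✗
c: successors {a, d, g}; p there: a:F, d:F, g:T. ✗
d: successors {a, c, d, g}; p there: a:F, c:T, d:F, g:T. ✗
e: successors {a, b, c, d, g}; p there: a:F, b:T, c:T, d:F, g:T. ✗
f: successors {a, b, d, f}; p there: a:F, b:T, d:F, f:T. ✗
g: successors {a, b, g}; p there: a:F, b:T, g:T. ✗
Satisfying worlds: ∅.
So []p fails at the other 7 worlds.

7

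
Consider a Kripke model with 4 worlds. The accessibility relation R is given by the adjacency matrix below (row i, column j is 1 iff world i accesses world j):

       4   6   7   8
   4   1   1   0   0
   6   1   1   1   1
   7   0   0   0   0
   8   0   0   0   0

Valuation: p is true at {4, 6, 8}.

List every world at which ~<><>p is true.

{7, 8}

4: <><>p is T. ✗
6: <><>p is T. ✗
7: <><>p is F. ✓
8: <><>p is F. ✓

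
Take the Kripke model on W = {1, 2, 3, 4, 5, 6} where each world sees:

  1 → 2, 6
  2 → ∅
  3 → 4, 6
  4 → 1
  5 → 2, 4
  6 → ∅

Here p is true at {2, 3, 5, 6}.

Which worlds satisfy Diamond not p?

1: successors {2, 6}; not p there: 2:F, 6:F. ✗
2: no successors, so Diamond not p fails. ✗
3: successors {4, 6}; not p there: 4:T, 6:F. ✓
4: successors {1}; not p there: 1:T. ✓
5: successors {2, 4}; not p there: 2:F, 4:T. ✓
6: no successors, so Diamond not p fails. ✗

{3, 4, 5}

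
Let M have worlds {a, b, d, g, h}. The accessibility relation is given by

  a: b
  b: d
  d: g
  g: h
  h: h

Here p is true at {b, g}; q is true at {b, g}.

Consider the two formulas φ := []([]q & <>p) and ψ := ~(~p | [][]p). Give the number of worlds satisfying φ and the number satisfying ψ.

1 and 1

For []([]q & <>p):
a: successors {b}; []q & <>p there: b:F. ✗
b: successors {d}; []q & <>p there: d:T. ✓
d: successors {g}; []q & <>p there: g:F. ✗
g: successors {h}; []q & <>p there: h:F. ✗
h: successors {h}; []q & <>p there: h:F. ✗
— 1 world.
For ~(~p | [][]p):
a: ~p | [][]p is T. ✗
b: ~p | [][]p is T. ✗
d: ~p | [][]p is T. ✗
g: ~p | [][]p is F. ✓
h: ~p | [][]p is T. ✗
— 1 world.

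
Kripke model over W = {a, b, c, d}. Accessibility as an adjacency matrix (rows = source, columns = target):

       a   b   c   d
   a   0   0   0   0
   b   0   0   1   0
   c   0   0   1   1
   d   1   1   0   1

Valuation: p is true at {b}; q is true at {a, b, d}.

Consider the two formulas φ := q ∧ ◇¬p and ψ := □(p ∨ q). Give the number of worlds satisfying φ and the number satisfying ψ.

For q ∧ ◇¬p:
a: q is T, ◇¬p is F. ✗
b: q is T, ◇¬p is T. ✓
c: q is F, ◇¬p is T. ✗
d: q is T, ◇¬p is T. ✓
— 2 worlds.
For □(p ∨ q):
a: no successors, so □(p ∨ q) holds vacuously. ✓
b: successors {c}; p ∨ q there: c:F. ✗
c: successors {c, d}; p ∨ q there: c:F, d:T. ✗
d: successors {a, b, d}; p ∨ q there: a:T, b:T, d:T. ✓
— 2 worlds.

2 and 2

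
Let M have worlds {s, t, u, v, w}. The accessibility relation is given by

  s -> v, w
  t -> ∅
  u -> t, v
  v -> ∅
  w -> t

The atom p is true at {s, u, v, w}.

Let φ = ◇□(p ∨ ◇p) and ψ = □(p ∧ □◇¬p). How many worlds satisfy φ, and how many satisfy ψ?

3 and 2

For ◇□(p ∨ ◇p):
s: successors {v, w}; □(p ∨ ◇p) there: v:T, w:F. ✓
t: no successors, so ◇□(p ∨ ◇p) fails. ✗
u: successors {t, v}; □(p ∨ ◇p) there: t:T, v:T. ✓
v: no successors, so ◇□(p ∨ ◇p) fails. ✗
w: successors {t}; □(p ∨ ◇p) there: t:T. ✓
— 3 worlds.
For □(p ∧ □◇¬p):
s: successors {v, w}; p ∧ □◇¬p there: v:T, w:F. ✗
t: no successors, so □(p ∧ □◇¬p) holds vacuously. ✓
u: successors {t, v}; p ∧ □◇¬p there: t:F, v:T. ✗
v: no successors, so □(p ∧ □◇¬p) holds vacuously. ✓
w: successors {t}; p ∧ □◇¬p there: t:F. ✗
— 2 worlds.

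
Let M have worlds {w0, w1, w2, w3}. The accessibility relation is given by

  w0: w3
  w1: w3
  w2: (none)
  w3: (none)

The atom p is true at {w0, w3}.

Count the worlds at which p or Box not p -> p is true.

w0: p or Box not p is T, p is T. ✓
w1: p or Box not p is F, p is F. ✓
w2: p or Box not p is T, p is F. ✗
w3: p or Box not p is T, p is T. ✓
Satisfying worlds: {w0, w1, w3}.

3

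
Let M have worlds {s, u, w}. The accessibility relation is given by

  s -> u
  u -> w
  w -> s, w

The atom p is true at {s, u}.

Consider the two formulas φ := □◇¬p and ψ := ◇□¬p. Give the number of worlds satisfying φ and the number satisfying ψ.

For □◇¬p:
s: successors {u}; ◇¬p there: u:T. ✓
u: successors {w}; ◇¬p there: w:T. ✓
w: successors {s, w}; ◇¬p there: s:F, w:T. ✗
— 2 worlds.
For ◇□¬p:
s: successors {u}; □¬p there: u:T. ✓
u: successors {w}; □¬p there: w:F. ✗
w: successors {s, w}; □¬p there: s:F, w:F. ✗
— 1 world.

2 and 1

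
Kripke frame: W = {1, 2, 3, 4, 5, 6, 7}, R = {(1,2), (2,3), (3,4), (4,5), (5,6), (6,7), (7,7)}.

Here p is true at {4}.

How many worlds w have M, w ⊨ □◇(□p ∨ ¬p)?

6

1: successors {2}; ◇(□p ∨ ¬p) there: 2:T. ✓
2: successors {3}; ◇(□p ∨ ¬p) there: 3:F. ✗
3: successors {4}; ◇(□p ∨ ¬p) there: 4:T. ✓
4: successors {5}; ◇(□p ∨ ¬p) there: 5:T. ✓
5: successors {6}; ◇(□p ∨ ¬p) there: 6:T. ✓
6: successors {7}; ◇(□p ∨ ¬p) there: 7:T. ✓
7: successors {7}; ◇(□p ∨ ¬p) there: 7:T. ✓
Satisfying worlds: {1, 3, 4, 5, 6, 7}.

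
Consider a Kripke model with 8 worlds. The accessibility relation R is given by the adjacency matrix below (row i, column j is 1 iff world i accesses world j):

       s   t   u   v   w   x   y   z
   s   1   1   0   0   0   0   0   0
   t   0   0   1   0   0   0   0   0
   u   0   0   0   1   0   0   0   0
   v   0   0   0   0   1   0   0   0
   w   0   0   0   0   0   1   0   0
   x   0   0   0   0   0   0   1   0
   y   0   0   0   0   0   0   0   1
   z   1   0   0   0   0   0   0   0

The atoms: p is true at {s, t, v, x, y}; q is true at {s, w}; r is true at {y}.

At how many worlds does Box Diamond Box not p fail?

s: successors {s, t}; Diamond Box not p there: s:T, t:F. ✗
t: successors {u}; Diamond Box not p there: u:T. ✓
u: successors {v}; Diamond Box not p there: v:F. ✗
v: successors {w}; Diamond Box not p there: w:F. ✗
w: successors {x}; Diamond Box not p there: x:T. ✓
x: successors {y}; Diamond Box not p there: y:F. ✗
y: successors {z}; Diamond Box not p there: z:F. ✗
z: successors {s}; Diamond Box not p there: s:T. ✓
Satisfying worlds: {t, w, z}.
So Box Diamond Box not p fails at the other 5 worlds.

5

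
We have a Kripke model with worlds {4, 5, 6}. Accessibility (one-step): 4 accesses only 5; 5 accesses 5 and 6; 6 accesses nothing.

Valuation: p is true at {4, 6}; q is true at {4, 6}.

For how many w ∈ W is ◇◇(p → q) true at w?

2

4: successors {5}; ◇(p → q) there: 5:T. ✓
5: successors {5, 6}; ◇(p → q) there: 5:T, 6:F. ✓
6: no successors, so ◇◇(p → q) fails. ✗
Satisfying worlds: {4, 5}.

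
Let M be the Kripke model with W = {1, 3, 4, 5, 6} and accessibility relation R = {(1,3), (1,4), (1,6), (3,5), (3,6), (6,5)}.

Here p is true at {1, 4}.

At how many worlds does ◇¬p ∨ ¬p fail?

1

1: ◇¬p is T, ¬p is F. ✓
3: ◇¬p is T, ¬p is T. ✓
4: ◇¬p is F, ¬p is F. ✗
5: ◇¬p is F, ¬p is T. ✓
6: ◇¬p is T, ¬p is T. ✓
Satisfying worlds: {1, 3, 5, 6}.
So ◇¬p ∨ ¬p fails at the other 1 world.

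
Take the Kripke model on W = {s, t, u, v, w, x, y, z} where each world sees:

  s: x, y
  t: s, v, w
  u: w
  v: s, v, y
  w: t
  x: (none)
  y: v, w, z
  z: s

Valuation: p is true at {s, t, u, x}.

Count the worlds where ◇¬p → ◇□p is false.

s: ◇¬p is T, ◇□p is T. ✓
t: ◇¬p is T, ◇□p is T. ✓
u: ◇¬p is T, ◇□p is T. ✓
v: ◇¬p is T, ◇□p is F. ✗
w: ◇¬p is F, ◇□p is F. ✓
x: ◇¬p is F, ◇□p is F. ✓
y: ◇¬p is T, ◇□p is T. ✓
z: ◇¬p is F, ◇□p is F. ✓
Satisfying worlds: {s, t, u, w, x, y, z}.
So ◇¬p → ◇□p fails at the other 1 world.

1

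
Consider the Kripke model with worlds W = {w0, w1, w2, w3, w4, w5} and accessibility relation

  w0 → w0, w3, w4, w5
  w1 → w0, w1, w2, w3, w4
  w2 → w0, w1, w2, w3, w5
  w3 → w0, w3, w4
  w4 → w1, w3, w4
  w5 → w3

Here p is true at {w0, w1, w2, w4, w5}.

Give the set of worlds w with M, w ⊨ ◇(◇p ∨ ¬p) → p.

w0: ◇(◇p ∨ ¬p) is T, p is T. ✓
w1: ◇(◇p ∨ ¬p) is T, p is T. ✓
w2: ◇(◇p ∨ ¬p) is T, p is T. ✓
w3: ◇(◇p ∨ ¬p) is T, p is F. ✗
w4: ◇(◇p ∨ ¬p) is T, p is T. ✓
w5: ◇(◇p ∨ ¬p) is T, p is T. ✓

{w0, w1, w2, w4, w5}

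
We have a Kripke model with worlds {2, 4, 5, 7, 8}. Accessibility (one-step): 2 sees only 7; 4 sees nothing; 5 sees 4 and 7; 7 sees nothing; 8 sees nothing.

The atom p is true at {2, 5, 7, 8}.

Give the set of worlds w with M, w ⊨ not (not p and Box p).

2: not p and Box p is F. ✓
4: not p and Box p is T. ✗
5: not p and Box p is F. ✓
7: not p and Box p is F. ✓
8: not p and Box p is F. ✓

{2, 5, 7, 8}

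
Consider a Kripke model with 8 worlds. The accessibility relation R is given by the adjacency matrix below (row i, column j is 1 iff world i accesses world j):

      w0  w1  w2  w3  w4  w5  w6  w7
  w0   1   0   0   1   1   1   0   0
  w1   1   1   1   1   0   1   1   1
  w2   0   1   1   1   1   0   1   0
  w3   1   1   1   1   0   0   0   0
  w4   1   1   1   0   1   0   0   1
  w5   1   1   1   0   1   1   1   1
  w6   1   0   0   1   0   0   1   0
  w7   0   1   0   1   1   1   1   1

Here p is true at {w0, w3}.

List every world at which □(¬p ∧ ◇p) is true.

∅

w0: successors {w0, w3, w4, w5}; ¬p ∧ ◇p there: w0:F, w3:F, w4:T, w5:T. ✗
w1: successors {w0, w1, w2, w3, w5, w6, w7}; ¬p ∧ ◇p there: w0:F, w1:T, w2:T, w3:F, w5:T, w6:T, w7:T. ✗
w2: successors {w1, w2, w3, w4, w6}; ¬p ∧ ◇p there: w1:T, w2:T, w3:F, w4:T, w6:T. ✗
w3: successors {w0, w1, w2, w3}; ¬p ∧ ◇p there: w0:F, w1:T, w2:T, w3:F. ✗
w4: successors {w0, w1, w2, w4, w7}; ¬p ∧ ◇p there: w0:F, w1:T, w2:T, w4:T, w7:T. ✗
w5: successors {w0, w1, w2, w4, w5, w6, w7}; ¬p ∧ ◇p there: w0:F, w1:T, w2:T, w4:T, w5:T, w6:T, w7:T. ✗
w6: successors {w0, w3, w6}; ¬p ∧ ◇p there: w0:F, w3:F, w6:T. ✗
w7: successors {w1, w3, w4, w5, w6, w7}; ¬p ∧ ◇p there: w1:T, w3:F, w4:T, w5:T, w6:T, w7:T. ✗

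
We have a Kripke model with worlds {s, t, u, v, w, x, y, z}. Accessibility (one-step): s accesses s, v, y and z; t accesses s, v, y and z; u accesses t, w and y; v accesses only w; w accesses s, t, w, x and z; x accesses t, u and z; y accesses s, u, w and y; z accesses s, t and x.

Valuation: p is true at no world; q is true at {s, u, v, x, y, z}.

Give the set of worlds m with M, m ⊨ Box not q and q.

s: Box not q is F, q is T. ✗
t: Box not q is F, q is F. ✗
u: Box not q is F, q is T. ✗
v: Box not q is T, q is T. ✓
w: Box not q is F, q is F. ✗
x: Box not q is F, q is T. ✗
y: Box not q is F, q is T. ✗
z: Box not q is F, q is T. ✗

{v}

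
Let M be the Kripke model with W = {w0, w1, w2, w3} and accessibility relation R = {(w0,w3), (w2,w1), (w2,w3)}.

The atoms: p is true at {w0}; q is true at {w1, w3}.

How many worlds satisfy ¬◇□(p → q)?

2

w0: ◇□(p → q) is T. ✗
w1: ◇□(p → q) is F. ✓
w2: ◇□(p → q) is T. ✗
w3: ◇□(p → q) is F. ✓
Satisfying worlds: {w1, w3}.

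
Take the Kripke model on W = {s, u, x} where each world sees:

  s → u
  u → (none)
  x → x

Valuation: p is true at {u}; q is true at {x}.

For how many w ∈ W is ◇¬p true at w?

1

s: successors {u}; ¬p there: u:F. ✗
u: no successors, so ◇¬p fails. ✗
x: successors {x}; ¬p there: x:T. ✓
Satisfying worlds: {x}.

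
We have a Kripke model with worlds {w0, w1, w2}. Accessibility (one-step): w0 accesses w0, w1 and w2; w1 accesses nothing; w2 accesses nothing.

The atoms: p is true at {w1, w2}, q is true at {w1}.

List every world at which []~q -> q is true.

{w0, w1}

w0: []~q is F, q is F. ✓
w1: []~q is T, q is T. ✓
w2: []~q is T, q is F. ✗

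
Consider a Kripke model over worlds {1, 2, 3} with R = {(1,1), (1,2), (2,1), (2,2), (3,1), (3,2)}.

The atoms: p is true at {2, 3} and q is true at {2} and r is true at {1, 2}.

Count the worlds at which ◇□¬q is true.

1: successors {1, 2}; □¬q there: 1:F, 2:F. ✗
2: successors {1, 2}; □¬q there: 1:F, 2:F. ✗
3: successors {1, 2}; □¬q there: 1:F, 2:F. ✗
Satisfying worlds: ∅.

0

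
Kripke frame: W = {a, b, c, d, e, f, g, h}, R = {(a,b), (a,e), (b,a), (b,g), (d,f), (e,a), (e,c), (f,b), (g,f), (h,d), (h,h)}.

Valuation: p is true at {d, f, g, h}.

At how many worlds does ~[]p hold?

4

a: []p is F. ✓
b: []p is F. ✓
c: []p is T. ✗
d: []p is T. ✗
e: []p is F. ✓
f: []p is F. ✓
g: []p is T. ✗
h: []p is T. ✗
Satisfying worlds: {a, b, e, f}.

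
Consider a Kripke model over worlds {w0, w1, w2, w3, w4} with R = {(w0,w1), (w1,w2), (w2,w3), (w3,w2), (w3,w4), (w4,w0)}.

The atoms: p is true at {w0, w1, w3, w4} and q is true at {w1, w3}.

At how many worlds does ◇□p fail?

2

w0: successors {w1}; □p there: w1:F. ✗
w1: successors {w2}; □p there: w2:T. ✓
w2: successors {w3}; □p there: w3:F. ✗
w3: successors {w2, w4}; □p there: w2:T, w4:T. ✓
w4: successors {w0}; □p there: w0:T. ✓
Satisfying worlds: {w1, w3, w4}.
So ◇□p fails at the other 2 worlds.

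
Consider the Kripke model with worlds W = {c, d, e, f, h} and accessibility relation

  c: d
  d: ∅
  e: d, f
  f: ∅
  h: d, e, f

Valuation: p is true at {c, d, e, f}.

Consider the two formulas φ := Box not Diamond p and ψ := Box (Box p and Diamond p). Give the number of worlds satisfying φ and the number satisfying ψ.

For Box not Diamond p:
c: successors {d}; not Diamond p there: d:T. ✓
d: no successors, so Box not Diamond p holds vacuously. ✓
e: successors {d, f}; not Diamond p there: d:T, f:T. ✓
f: no successors, so Box not Diamond p holds vacuously. ✓
h: successors {d, e, f}; not Diamond p there: d:T, e:F, f:T. ✗
— 4 worlds.
For Box (Box p and Diamond p):
c: successors {d}; Box p and Diamond p there: d:F. ✗
d: no successors, so Box (Box p and Diamond p) holds vacuously. ✓
e: successors {d, f}; Box p and Diamond p there: d:F, f:F. ✗
f: no successors, so Box (Box p and Diamond p) holds vacuously. ✓
h: successors {d, e, f}; Box p and Diamond p there: d:F, e:T, f:F. ✗
— 2 worlds.

4 and 2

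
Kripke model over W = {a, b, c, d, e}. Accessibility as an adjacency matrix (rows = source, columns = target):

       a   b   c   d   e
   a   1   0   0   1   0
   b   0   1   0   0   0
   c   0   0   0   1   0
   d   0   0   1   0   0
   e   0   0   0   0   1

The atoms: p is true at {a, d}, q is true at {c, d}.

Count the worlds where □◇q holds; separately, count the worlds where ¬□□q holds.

For □◇q:
a: successors {a, d}; ◇q there: a:T, d:T. ✓
b: successors {b}; ◇q there: b:F. ✗
c: successors {d}; ◇q there: d:T. ✓
d: successors {c}; ◇q there: c:T. ✓
e: successors {e}; ◇q there: e:F. ✗
— 3 worlds.
For ¬□□q:
a: □□q is F. ✓
b: □□q is F. ✓
c: □□q is T. ✗
d: □□q is T. ✗
e: □□q is F. ✓
— 3 worlds.

3 and 3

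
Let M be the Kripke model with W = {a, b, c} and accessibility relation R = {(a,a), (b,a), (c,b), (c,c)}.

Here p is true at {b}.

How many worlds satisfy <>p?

1

a: successors {a}; p there: a:F. ✗
b: successors {a}; p there: a:F. ✗
c: successors {b, c}; p there: b:T, c:F. ✓
Satisfying worlds: {c}.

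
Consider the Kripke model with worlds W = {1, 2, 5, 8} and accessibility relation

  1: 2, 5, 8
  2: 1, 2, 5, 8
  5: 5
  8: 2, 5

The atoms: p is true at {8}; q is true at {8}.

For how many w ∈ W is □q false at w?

1: successors {2, 5, 8}; q there: 2:F, 5:F, 8:T. ✗
2: successors {1, 2, 5, 8}; q there: 1:F, 2:F, 5:F, 8:T. ✗
5: successors {5}; q there: 5:F. ✗
8: successors {2, 5}; q there: 2:F, 5:F. ✗
Satisfying worlds: ∅.
So □q fails at the other 4 worlds.

4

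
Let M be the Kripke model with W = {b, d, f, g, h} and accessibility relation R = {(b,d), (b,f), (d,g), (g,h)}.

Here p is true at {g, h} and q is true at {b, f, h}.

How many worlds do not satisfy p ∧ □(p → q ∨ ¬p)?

b: p is F, □(p → q ∨ ¬p) is T. ✗
d: p is F, □(p → q ∨ ¬p) is F. ✗
f: p is F, □(p → q ∨ ¬p) is T. ✗
g: p is T, □(p → q ∨ ¬p) is T. ✓
h: p is T, □(p → q ∨ ¬p) is T. ✓
Satisfying worlds: {g, h}.
So p ∧ □(p → q ∨ ¬p) fails at the other 3 worlds.

3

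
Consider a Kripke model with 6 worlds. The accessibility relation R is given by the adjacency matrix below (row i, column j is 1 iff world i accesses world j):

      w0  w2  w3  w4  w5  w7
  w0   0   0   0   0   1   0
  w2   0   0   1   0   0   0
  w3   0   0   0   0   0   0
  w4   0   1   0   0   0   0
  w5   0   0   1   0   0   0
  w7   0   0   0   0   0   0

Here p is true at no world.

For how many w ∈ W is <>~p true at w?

4

w0: successors {w5}; ~p there: w5:T. ✓
w2: successors {w3}; ~p there: w3:T. ✓
w3: no successors, so <>~p fails. ✗
w4: successors {w2}; ~p there: w2:T. ✓
w5: successors {w3}; ~p there: w3:T. ✓
w7: no successors, so <>~p fails. ✗
Satisfying worlds: {w0, w2, w4, w5}.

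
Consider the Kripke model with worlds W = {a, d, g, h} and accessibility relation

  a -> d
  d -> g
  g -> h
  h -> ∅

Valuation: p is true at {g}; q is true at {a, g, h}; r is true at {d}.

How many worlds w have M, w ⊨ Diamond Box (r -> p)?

a: successors {d}; Box (r -> p) there: d:T. ✓
d: successors {g}; Box (r -> p) there: g:T. ✓
g: successors {h}; Box (r -> p) there: h:T. ✓
h: no successors, so Diamond Box (r -> p) fails. ✗
Satisfying worlds: {a, d, g}.

3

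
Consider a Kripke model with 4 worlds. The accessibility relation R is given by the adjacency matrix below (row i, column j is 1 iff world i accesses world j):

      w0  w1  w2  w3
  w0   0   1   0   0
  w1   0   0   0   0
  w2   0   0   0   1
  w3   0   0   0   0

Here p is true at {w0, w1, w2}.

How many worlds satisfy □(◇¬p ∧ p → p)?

w0: successors {w1}; ◇¬p ∧ p → p there: w1:T. ✓
w1: no successors, so □(◇¬p ∧ p → p) holds vacuously. ✓
w2: successors {w3}; ◇¬p ∧ p → p there: w3:T. ✓
w3: no successors, so □(◇¬p ∧ p → p) holds vacuously. ✓
Satisfying worlds: {w0, w1, w2, w3}.

4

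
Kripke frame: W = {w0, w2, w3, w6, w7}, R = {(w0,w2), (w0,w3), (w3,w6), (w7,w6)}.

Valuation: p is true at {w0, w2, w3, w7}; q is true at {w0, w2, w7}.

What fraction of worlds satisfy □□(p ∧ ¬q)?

4/5

w0: successors {w2, w3}; □(p ∧ ¬q) there: w2:T, w3:F. ✗
w2: no successors, so □□(p ∧ ¬q) holds vacuously. ✓
w3: successors {w6}; □(p ∧ ¬q) there: w6:T. ✓
w6: no successors, so □□(p ∧ ¬q) holds vacuously. ✓
w7: successors {w6}; □(p ∧ ¬q) there: w6:T. ✓
That's 4 of 5 worlds, so 4/5.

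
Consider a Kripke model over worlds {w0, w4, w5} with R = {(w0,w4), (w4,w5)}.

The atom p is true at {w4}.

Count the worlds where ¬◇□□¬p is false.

2

w0: ◇□□¬p is T. ✗
w4: ◇□□¬p is T. ✗
w5: ◇□□¬p is F. ✓
Satisfying worlds: {w5}.
So ¬◇□□¬p fails at the other 2 worlds.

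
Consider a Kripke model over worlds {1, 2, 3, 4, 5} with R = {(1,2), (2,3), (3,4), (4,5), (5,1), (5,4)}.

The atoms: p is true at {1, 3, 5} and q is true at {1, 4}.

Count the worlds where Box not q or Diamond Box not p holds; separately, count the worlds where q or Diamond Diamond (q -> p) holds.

4 and 4

For Box not q or Diamond Box not p:
1: Box not q is T, Diamond Box not p is F. ✓
2: Box not q is T, Diamond Box not p is T. ✓
3: Box not q is F, Diamond Box not p is F. ✗
4: Box not q is T, Diamond Box not p is F. ✓
5: Box not q is F, Diamond Box not p is T. ✓
— 4 worlds.
For q or Diamond Diamond (q -> p):
1: q is T, Diamond Diamond (q -> p) is T. ✓
2: q is F, Diamond Diamond (q -> p) is F. ✗
3: q is F, Diamond Diamond (q -> p) is T. ✓
4: q is T, Diamond Diamond (q -> p) is T. ✓
5: q is F, Diamond Diamond (q -> p) is T. ✓
— 4 worlds.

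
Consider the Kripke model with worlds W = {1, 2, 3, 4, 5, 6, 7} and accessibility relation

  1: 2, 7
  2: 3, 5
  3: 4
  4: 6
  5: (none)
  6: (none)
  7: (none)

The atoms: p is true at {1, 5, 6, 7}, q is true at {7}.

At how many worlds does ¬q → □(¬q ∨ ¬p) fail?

1

1: ¬q is T, □(¬q ∨ ¬p) is F. ✗
2: ¬q is T, □(¬q ∨ ¬p) is T. ✓
3: ¬q is T, □(¬q ∨ ¬p) is T. ✓
4: ¬q is T, □(¬q ∨ ¬p) is T. ✓
5: ¬q is T, □(¬q ∨ ¬p) is T. ✓
6: ¬q is T, □(¬q ∨ ¬p) is T. ✓
7: ¬q is F, □(¬q ∨ ¬p) is T. ✓
Satisfying worlds: {2, 3, 4, 5, 6, 7}.
So ¬q → □(¬q ∨ ¬p) fails at the other 1 world.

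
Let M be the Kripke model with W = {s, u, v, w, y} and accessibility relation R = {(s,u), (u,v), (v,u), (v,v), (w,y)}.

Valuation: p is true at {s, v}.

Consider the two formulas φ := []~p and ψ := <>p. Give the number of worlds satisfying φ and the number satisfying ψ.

For []~p:
s: successors {u}; ~p there: u:T. ✓
u: successors {v}; ~p there: v:F. ✗
v: successors {u, v}; ~p there: u:T, v:F. ✗
w: successors {y}; ~p there: y:T. ✓
y: no successors, so []~p holds vacuously. ✓
— 3 worlds.
For <>p:
s: successors {u}; p there: u:F. ✗
u: successors {v}; p there: v:T. ✓
v: successors {u, v}; p there: u:F, v:T. ✓
w: successors {y}; p there: y:F. ✗
y: no successors, so <>p fails. ✗
— 2 worlds.

3 and 2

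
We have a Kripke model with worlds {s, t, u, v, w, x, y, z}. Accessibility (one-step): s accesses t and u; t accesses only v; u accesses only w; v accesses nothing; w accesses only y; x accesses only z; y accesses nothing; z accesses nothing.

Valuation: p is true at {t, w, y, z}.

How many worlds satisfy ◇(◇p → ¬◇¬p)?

5

s: successors {t, u}; ◇p → ¬◇¬p there: t:T, u:T. ✓
t: successors {v}; ◇p → ¬◇¬p there: v:T. ✓
u: successors {w}; ◇p → ¬◇¬p there: w:T. ✓
v: no successors, so ◇(◇p → ¬◇¬p) fails. ✗
w: successors {y}; ◇p → ¬◇¬p there: y:T. ✓
x: successors {z}; ◇p → ¬◇¬p there: z:T. ✓
y: no successors, so ◇(◇p → ¬◇¬p) fails. ✗
z: no successors, so ◇(◇p → ¬◇¬p) fails. ✗
Satisfying worlds: {s, t, u, w, x}.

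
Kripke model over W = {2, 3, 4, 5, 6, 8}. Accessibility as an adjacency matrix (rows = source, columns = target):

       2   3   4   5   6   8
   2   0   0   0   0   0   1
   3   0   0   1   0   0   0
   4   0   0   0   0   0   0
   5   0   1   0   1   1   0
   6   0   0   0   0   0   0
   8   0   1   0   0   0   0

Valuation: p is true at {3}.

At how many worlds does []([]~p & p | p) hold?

2: successors {8}; []~p & p | p there: 8:F. ✗
3: successors {4}; []~p & p | p there: 4:F. ✗
4: no successors, so []([]~p & p | p) holds vacuously. ✓
5: successors {3, 5, 6}; []~p & p | p there: 3:T, 5:F, 6:F. ✗
6: no successors, so []([]~p & p | p) holds vacuously. ✓
8: successors {3}; []~p & p | p there: 3:T. ✓
Satisfying worlds: {4, 6, 8}.

3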